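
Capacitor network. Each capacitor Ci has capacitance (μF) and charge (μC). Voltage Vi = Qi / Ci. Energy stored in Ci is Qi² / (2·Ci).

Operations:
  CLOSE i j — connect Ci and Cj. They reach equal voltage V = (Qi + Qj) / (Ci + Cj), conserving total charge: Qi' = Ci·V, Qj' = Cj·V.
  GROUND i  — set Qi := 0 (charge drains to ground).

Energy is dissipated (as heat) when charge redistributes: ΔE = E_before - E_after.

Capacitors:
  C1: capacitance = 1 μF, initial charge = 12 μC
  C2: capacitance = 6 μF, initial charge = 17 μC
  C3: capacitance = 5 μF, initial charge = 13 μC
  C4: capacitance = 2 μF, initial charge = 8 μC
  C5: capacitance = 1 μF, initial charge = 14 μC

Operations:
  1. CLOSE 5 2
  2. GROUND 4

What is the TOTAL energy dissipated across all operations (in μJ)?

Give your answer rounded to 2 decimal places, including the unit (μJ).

Initial: C1(1μF, Q=12μC, V=12.00V), C2(6μF, Q=17μC, V=2.83V), C3(5μF, Q=13μC, V=2.60V), C4(2μF, Q=8μC, V=4.00V), C5(1μF, Q=14μC, V=14.00V)
Op 1: CLOSE 5-2: Q_total=31.00, C_total=7.00, V=4.43; Q5=4.43, Q2=26.57; dissipated=53.440
Op 2: GROUND 4: Q4=0; energy lost=16.000
Total dissipated: 69.440 μJ

Answer: 69.44 μJ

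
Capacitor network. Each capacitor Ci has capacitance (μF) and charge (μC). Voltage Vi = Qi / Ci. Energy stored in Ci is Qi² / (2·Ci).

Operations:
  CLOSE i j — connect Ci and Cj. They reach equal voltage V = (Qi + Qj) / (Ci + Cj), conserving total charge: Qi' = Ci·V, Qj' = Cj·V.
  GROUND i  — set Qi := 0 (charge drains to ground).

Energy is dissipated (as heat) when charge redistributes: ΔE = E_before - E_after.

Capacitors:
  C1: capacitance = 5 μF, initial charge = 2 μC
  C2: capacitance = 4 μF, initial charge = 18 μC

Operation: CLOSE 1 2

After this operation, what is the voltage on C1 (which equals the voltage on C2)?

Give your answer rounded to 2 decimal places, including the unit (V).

Answer: 2.22 V

Derivation:
Initial: C1(5μF, Q=2μC, V=0.40V), C2(4μF, Q=18μC, V=4.50V)
Op 1: CLOSE 1-2: Q_total=20.00, C_total=9.00, V=2.22; Q1=11.11, Q2=8.89; dissipated=18.678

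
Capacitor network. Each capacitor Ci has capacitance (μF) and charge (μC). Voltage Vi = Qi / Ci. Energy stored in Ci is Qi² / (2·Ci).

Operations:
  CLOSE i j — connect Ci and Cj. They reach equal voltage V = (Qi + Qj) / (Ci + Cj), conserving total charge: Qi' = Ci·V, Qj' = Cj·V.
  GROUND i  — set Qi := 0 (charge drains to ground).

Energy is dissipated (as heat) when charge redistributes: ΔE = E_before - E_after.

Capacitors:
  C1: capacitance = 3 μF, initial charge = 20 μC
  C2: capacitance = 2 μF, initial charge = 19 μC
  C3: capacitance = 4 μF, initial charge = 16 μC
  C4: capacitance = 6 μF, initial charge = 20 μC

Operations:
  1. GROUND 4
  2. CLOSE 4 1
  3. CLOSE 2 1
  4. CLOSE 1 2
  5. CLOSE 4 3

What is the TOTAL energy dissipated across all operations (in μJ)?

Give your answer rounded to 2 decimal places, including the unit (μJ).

Answer: 113.35 μJ

Derivation:
Initial: C1(3μF, Q=20μC, V=6.67V), C2(2μF, Q=19μC, V=9.50V), C3(4μF, Q=16μC, V=4.00V), C4(6μF, Q=20μC, V=3.33V)
Op 1: GROUND 4: Q4=0; energy lost=33.333
Op 2: CLOSE 4-1: Q_total=20.00, C_total=9.00, V=2.22; Q4=13.33, Q1=6.67; dissipated=44.444
Op 3: CLOSE 2-1: Q_total=25.67, C_total=5.00, V=5.13; Q2=10.27, Q1=15.40; dissipated=31.780
Op 4: CLOSE 1-2: Q_total=25.67, C_total=5.00, V=5.13; Q1=15.40, Q2=10.27; dissipated=0.000
Op 5: CLOSE 4-3: Q_total=29.33, C_total=10.00, V=2.93; Q4=17.60, Q3=11.73; dissipated=3.793
Total dissipated: 113.350 μJ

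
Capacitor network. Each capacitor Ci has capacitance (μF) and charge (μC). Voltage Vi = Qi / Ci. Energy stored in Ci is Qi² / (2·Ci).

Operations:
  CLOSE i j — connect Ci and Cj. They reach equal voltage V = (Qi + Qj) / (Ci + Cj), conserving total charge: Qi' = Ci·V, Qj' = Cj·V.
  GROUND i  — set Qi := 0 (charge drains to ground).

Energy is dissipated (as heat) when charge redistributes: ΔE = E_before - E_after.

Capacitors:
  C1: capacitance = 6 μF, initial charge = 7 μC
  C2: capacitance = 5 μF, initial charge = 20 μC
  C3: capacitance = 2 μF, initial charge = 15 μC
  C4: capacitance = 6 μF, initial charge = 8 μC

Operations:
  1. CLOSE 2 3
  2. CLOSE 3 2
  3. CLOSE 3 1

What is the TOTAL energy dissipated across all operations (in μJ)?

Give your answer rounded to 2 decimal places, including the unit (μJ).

Initial: C1(6μF, Q=7μC, V=1.17V), C2(5μF, Q=20μC, V=4.00V), C3(2μF, Q=15μC, V=7.50V), C4(6μF, Q=8μC, V=1.33V)
Op 1: CLOSE 2-3: Q_total=35.00, C_total=7.00, V=5.00; Q2=25.00, Q3=10.00; dissipated=8.750
Op 2: CLOSE 3-2: Q_total=35.00, C_total=7.00, V=5.00; Q3=10.00, Q2=25.00; dissipated=0.000
Op 3: CLOSE 3-1: Q_total=17.00, C_total=8.00, V=2.12; Q3=4.25, Q1=12.75; dissipated=11.021
Total dissipated: 19.771 μJ

Answer: 19.77 μJ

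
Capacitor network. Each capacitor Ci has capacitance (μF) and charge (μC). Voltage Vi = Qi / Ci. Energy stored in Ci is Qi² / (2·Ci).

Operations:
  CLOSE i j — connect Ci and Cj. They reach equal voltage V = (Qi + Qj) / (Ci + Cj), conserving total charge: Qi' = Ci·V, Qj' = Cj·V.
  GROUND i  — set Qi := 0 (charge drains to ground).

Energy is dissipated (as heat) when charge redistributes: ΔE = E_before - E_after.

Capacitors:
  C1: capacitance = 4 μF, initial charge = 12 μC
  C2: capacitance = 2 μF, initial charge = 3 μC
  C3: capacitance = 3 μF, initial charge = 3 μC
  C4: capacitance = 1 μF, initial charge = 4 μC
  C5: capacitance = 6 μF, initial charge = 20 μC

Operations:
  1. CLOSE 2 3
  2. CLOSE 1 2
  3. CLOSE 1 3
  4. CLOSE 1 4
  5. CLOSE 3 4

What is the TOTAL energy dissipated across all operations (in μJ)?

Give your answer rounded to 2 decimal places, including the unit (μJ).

Answer: 5.40 μJ

Derivation:
Initial: C1(4μF, Q=12μC, V=3.00V), C2(2μF, Q=3μC, V=1.50V), C3(3μF, Q=3μC, V=1.00V), C4(1μF, Q=4μC, V=4.00V), C5(6μF, Q=20μC, V=3.33V)
Op 1: CLOSE 2-3: Q_total=6.00, C_total=5.00, V=1.20; Q2=2.40, Q3=3.60; dissipated=0.150
Op 2: CLOSE 1-2: Q_total=14.40, C_total=6.00, V=2.40; Q1=9.60, Q2=4.80; dissipated=2.160
Op 3: CLOSE 1-3: Q_total=13.20, C_total=7.00, V=1.89; Q1=7.54, Q3=5.66; dissipated=1.234
Op 4: CLOSE 1-4: Q_total=11.54, C_total=5.00, V=2.31; Q1=9.23, Q4=2.31; dissipated=1.788
Op 5: CLOSE 3-4: Q_total=7.97, C_total=4.00, V=1.99; Q3=5.97, Q4=1.99; dissipated=0.067
Total dissipated: 5.399 μJ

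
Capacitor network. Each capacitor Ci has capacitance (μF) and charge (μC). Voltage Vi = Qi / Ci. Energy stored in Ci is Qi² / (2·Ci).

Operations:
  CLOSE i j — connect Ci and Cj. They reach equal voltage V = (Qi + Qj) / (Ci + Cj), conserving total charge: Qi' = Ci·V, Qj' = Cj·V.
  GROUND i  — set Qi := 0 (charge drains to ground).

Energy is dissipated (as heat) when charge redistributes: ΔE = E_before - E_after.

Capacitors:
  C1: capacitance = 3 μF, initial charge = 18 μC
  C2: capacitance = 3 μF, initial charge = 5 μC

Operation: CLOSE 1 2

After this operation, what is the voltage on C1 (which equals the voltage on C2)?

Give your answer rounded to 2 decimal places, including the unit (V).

Answer: 3.83 V

Derivation:
Initial: C1(3μF, Q=18μC, V=6.00V), C2(3μF, Q=5μC, V=1.67V)
Op 1: CLOSE 1-2: Q_total=23.00, C_total=6.00, V=3.83; Q1=11.50, Q2=11.50; dissipated=14.083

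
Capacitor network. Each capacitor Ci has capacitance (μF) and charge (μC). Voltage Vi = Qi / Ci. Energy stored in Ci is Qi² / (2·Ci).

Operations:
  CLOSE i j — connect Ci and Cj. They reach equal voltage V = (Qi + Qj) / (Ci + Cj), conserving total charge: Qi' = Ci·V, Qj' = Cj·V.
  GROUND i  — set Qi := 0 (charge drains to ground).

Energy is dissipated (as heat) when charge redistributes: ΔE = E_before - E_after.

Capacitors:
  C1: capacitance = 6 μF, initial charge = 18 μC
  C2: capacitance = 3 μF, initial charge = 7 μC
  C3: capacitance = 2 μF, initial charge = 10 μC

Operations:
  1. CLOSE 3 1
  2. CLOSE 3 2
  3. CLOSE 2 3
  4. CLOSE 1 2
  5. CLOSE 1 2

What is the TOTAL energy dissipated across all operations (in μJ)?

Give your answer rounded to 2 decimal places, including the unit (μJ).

Answer: 4.31 μJ

Derivation:
Initial: C1(6μF, Q=18μC, V=3.00V), C2(3μF, Q=7μC, V=2.33V), C3(2μF, Q=10μC, V=5.00V)
Op 1: CLOSE 3-1: Q_total=28.00, C_total=8.00, V=3.50; Q3=7.00, Q1=21.00; dissipated=3.000
Op 2: CLOSE 3-2: Q_total=14.00, C_total=5.00, V=2.80; Q3=5.60, Q2=8.40; dissipated=0.817
Op 3: CLOSE 2-3: Q_total=14.00, C_total=5.00, V=2.80; Q2=8.40, Q3=5.60; dissipated=0.000
Op 4: CLOSE 1-2: Q_total=29.40, C_total=9.00, V=3.27; Q1=19.60, Q2=9.80; dissipated=0.490
Op 5: CLOSE 1-2: Q_total=29.40, C_total=9.00, V=3.27; Q1=19.60, Q2=9.80; dissipated=0.000
Total dissipated: 4.307 μJ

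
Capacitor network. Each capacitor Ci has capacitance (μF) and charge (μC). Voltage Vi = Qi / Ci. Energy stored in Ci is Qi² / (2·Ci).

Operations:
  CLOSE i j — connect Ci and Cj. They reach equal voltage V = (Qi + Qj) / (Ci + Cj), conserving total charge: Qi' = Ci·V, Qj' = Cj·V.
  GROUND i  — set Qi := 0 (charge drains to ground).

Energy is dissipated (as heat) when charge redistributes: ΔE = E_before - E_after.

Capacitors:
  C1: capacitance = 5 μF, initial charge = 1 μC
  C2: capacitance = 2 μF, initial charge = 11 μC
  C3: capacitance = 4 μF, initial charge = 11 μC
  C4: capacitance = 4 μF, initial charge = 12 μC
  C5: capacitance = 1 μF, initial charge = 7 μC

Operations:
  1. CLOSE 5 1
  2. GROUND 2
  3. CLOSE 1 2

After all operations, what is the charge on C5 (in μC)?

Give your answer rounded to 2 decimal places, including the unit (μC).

Answer: 1.33 μC

Derivation:
Initial: C1(5μF, Q=1μC, V=0.20V), C2(2μF, Q=11μC, V=5.50V), C3(4μF, Q=11μC, V=2.75V), C4(4μF, Q=12μC, V=3.00V), C5(1μF, Q=7μC, V=7.00V)
Op 1: CLOSE 5-1: Q_total=8.00, C_total=6.00, V=1.33; Q5=1.33, Q1=6.67; dissipated=19.267
Op 2: GROUND 2: Q2=0; energy lost=30.250
Op 3: CLOSE 1-2: Q_total=6.67, C_total=7.00, V=0.95; Q1=4.76, Q2=1.90; dissipated=1.270
Final charges: Q1=4.76, Q2=1.90, Q3=11.00, Q4=12.00, Q5=1.33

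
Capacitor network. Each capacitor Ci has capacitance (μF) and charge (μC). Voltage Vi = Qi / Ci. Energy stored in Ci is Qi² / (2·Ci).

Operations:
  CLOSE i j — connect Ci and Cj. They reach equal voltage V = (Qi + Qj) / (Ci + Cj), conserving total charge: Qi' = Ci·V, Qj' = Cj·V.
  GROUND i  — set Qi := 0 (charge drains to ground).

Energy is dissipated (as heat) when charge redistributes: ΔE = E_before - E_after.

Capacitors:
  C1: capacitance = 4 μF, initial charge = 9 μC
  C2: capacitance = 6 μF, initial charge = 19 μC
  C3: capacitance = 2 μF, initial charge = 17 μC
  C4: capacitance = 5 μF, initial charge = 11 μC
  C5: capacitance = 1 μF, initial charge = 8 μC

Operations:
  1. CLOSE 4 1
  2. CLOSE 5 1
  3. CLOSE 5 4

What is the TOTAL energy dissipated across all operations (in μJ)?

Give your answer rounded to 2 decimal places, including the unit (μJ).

Initial: C1(4μF, Q=9μC, V=2.25V), C2(6μF, Q=19μC, V=3.17V), C3(2μF, Q=17μC, V=8.50V), C4(5μF, Q=11μC, V=2.20V), C5(1μF, Q=8μC, V=8.00V)
Op 1: CLOSE 4-1: Q_total=20.00, C_total=9.00, V=2.22; Q4=11.11, Q1=8.89; dissipated=0.003
Op 2: CLOSE 5-1: Q_total=16.89, C_total=5.00, V=3.38; Q5=3.38, Q1=13.51; dissipated=13.353
Op 3: CLOSE 5-4: Q_total=14.49, C_total=6.00, V=2.41; Q5=2.41, Q4=12.07; dissipated=0.556
Total dissipated: 13.912 μJ

Answer: 13.91 μJ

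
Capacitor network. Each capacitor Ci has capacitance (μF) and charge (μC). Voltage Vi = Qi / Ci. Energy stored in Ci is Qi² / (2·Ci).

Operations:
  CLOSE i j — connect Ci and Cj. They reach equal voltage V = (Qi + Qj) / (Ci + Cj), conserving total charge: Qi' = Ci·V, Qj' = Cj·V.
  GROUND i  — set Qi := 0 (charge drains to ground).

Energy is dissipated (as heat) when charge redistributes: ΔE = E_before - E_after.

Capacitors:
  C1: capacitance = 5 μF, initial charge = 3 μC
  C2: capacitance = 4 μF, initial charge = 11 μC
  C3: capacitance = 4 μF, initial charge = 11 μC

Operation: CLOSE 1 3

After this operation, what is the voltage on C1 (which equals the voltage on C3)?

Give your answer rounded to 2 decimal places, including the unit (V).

Initial: C1(5μF, Q=3μC, V=0.60V), C2(4μF, Q=11μC, V=2.75V), C3(4μF, Q=11μC, V=2.75V)
Op 1: CLOSE 1-3: Q_total=14.00, C_total=9.00, V=1.56; Q1=7.78, Q3=6.22; dissipated=5.136

Answer: 1.56 V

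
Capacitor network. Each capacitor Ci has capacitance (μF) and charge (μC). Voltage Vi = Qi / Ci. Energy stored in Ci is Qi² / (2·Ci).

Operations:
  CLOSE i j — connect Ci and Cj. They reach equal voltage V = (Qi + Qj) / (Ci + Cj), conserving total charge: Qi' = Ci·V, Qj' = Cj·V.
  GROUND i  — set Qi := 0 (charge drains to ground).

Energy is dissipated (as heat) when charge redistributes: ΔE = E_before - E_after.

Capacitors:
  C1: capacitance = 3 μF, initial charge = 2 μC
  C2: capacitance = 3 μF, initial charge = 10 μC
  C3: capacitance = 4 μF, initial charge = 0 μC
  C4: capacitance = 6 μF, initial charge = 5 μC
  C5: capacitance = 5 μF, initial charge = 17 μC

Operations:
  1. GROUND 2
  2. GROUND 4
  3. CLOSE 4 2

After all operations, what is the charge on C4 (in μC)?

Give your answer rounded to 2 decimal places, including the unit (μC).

Answer: 0.00 μC

Derivation:
Initial: C1(3μF, Q=2μC, V=0.67V), C2(3μF, Q=10μC, V=3.33V), C3(4μF, Q=0μC, V=0.00V), C4(6μF, Q=5μC, V=0.83V), C5(5μF, Q=17μC, V=3.40V)
Op 1: GROUND 2: Q2=0; energy lost=16.667
Op 2: GROUND 4: Q4=0; energy lost=2.083
Op 3: CLOSE 4-2: Q_total=0.00, C_total=9.00, V=0.00; Q4=0.00, Q2=0.00; dissipated=0.000
Final charges: Q1=2.00, Q2=0.00, Q3=0.00, Q4=0.00, Q5=17.00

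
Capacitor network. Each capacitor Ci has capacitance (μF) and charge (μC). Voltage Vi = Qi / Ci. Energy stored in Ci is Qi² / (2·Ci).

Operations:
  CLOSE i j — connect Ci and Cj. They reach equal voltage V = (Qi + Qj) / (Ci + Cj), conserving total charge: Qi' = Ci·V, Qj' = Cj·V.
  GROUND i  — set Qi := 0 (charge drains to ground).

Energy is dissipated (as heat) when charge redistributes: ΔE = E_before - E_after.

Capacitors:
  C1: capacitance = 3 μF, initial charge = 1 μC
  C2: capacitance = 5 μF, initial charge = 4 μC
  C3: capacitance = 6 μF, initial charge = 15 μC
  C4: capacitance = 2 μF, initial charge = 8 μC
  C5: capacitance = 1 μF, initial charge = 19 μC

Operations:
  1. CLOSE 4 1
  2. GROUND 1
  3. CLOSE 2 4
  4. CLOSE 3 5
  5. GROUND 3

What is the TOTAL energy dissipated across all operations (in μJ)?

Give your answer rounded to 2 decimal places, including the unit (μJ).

Answer: 201.10 μJ

Derivation:
Initial: C1(3μF, Q=1μC, V=0.33V), C2(5μF, Q=4μC, V=0.80V), C3(6μF, Q=15μC, V=2.50V), C4(2μF, Q=8μC, V=4.00V), C5(1μF, Q=19μC, V=19.00V)
Op 1: CLOSE 4-1: Q_total=9.00, C_total=5.00, V=1.80; Q4=3.60, Q1=5.40; dissipated=8.067
Op 2: GROUND 1: Q1=0; energy lost=4.860
Op 3: CLOSE 2-4: Q_total=7.60, C_total=7.00, V=1.09; Q2=5.43, Q4=2.17; dissipated=0.714
Op 4: CLOSE 3-5: Q_total=34.00, C_total=7.00, V=4.86; Q3=29.14, Q5=4.86; dissipated=116.679
Op 5: GROUND 3: Q3=0; energy lost=70.776
Total dissipated: 201.095 μJ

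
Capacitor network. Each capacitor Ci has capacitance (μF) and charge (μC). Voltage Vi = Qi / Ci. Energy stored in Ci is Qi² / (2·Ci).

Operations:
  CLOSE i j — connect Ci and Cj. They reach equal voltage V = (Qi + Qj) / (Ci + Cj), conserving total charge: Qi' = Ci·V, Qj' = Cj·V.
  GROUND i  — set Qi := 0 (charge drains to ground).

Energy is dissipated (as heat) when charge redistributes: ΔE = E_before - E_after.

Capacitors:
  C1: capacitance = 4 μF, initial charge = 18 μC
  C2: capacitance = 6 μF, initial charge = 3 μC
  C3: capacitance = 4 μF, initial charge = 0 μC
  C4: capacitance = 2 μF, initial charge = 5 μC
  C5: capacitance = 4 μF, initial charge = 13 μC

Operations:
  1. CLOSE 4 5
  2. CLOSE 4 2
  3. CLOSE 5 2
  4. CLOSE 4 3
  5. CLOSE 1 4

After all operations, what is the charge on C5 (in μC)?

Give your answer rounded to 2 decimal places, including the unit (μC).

Answer: 7.50 μC

Derivation:
Initial: C1(4μF, Q=18μC, V=4.50V), C2(6μF, Q=3μC, V=0.50V), C3(4μF, Q=0μC, V=0.00V), C4(2μF, Q=5μC, V=2.50V), C5(4μF, Q=13μC, V=3.25V)
Op 1: CLOSE 4-5: Q_total=18.00, C_total=6.00, V=3.00; Q4=6.00, Q5=12.00; dissipated=0.375
Op 2: CLOSE 4-2: Q_total=9.00, C_total=8.00, V=1.12; Q4=2.25, Q2=6.75; dissipated=4.688
Op 3: CLOSE 5-2: Q_total=18.75, C_total=10.00, V=1.88; Q5=7.50, Q2=11.25; dissipated=4.219
Op 4: CLOSE 4-3: Q_total=2.25, C_total=6.00, V=0.38; Q4=0.75, Q3=1.50; dissipated=0.844
Op 5: CLOSE 1-4: Q_total=18.75, C_total=6.00, V=3.12; Q1=12.50, Q4=6.25; dissipated=11.344
Final charges: Q1=12.50, Q2=11.25, Q3=1.50, Q4=6.25, Q5=7.50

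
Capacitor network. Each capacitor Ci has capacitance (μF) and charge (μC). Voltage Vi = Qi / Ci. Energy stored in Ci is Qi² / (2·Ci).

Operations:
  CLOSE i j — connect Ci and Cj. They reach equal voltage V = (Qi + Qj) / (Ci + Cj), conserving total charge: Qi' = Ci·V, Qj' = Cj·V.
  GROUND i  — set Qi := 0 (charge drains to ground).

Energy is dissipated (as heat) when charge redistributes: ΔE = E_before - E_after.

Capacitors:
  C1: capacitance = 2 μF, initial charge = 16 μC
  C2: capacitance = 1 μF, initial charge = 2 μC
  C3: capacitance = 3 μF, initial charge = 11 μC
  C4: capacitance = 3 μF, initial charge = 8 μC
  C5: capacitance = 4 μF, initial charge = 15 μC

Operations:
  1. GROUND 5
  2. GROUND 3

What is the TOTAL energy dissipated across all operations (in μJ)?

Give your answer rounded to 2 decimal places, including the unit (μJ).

Answer: 48.29 μJ

Derivation:
Initial: C1(2μF, Q=16μC, V=8.00V), C2(1μF, Q=2μC, V=2.00V), C3(3μF, Q=11μC, V=3.67V), C4(3μF, Q=8μC, V=2.67V), C5(4μF, Q=15μC, V=3.75V)
Op 1: GROUND 5: Q5=0; energy lost=28.125
Op 2: GROUND 3: Q3=0; energy lost=20.167
Total dissipated: 48.292 μJ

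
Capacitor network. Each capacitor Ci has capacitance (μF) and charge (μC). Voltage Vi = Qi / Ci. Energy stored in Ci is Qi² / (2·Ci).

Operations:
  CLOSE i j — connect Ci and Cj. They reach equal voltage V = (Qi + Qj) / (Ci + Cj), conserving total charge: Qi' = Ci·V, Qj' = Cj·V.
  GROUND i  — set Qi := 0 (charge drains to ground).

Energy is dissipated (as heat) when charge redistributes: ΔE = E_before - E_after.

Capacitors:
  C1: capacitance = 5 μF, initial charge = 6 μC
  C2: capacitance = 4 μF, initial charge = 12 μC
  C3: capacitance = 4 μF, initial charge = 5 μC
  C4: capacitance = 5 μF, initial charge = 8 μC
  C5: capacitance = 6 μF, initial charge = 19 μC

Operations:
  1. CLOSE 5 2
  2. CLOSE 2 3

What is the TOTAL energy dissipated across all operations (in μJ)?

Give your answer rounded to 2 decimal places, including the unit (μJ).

Initial: C1(5μF, Q=6μC, V=1.20V), C2(4μF, Q=12μC, V=3.00V), C3(4μF, Q=5μC, V=1.25V), C4(5μF, Q=8μC, V=1.60V), C5(6μF, Q=19μC, V=3.17V)
Op 1: CLOSE 5-2: Q_total=31.00, C_total=10.00, V=3.10; Q5=18.60, Q2=12.40; dissipated=0.033
Op 2: CLOSE 2-3: Q_total=17.40, C_total=8.00, V=2.17; Q2=8.70, Q3=8.70; dissipated=3.422
Total dissipated: 3.456 μJ

Answer: 3.46 μJ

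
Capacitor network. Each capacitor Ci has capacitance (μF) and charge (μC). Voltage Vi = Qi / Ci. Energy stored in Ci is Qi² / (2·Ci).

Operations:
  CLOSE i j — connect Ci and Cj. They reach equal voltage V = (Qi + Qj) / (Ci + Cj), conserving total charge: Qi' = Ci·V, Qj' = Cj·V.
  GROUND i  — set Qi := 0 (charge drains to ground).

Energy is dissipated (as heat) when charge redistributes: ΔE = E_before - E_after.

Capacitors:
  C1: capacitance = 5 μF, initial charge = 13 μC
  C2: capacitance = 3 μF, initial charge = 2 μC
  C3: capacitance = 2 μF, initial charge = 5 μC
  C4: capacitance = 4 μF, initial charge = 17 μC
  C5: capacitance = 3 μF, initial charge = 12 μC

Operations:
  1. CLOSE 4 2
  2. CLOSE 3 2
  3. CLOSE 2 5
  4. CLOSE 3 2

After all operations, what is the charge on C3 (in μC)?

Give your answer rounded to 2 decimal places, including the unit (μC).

Initial: C1(5μF, Q=13μC, V=2.60V), C2(3μF, Q=2μC, V=0.67V), C3(2μF, Q=5μC, V=2.50V), C4(4μF, Q=17μC, V=4.25V), C5(3μF, Q=12μC, V=4.00V)
Op 1: CLOSE 4-2: Q_total=19.00, C_total=7.00, V=2.71; Q4=10.86, Q2=8.14; dissipated=11.006
Op 2: CLOSE 3-2: Q_total=13.14, C_total=5.00, V=2.63; Q3=5.26, Q2=7.89; dissipated=0.028
Op 3: CLOSE 2-5: Q_total=19.89, C_total=6.00, V=3.31; Q2=9.94, Q5=9.94; dissipated=1.411
Op 4: CLOSE 3-2: Q_total=15.20, C_total=5.00, V=3.04; Q3=6.08, Q2=9.12; dissipated=0.282
Final charges: Q1=13.00, Q2=9.12, Q3=6.08, Q4=10.86, Q5=9.94

Answer: 6.08 μC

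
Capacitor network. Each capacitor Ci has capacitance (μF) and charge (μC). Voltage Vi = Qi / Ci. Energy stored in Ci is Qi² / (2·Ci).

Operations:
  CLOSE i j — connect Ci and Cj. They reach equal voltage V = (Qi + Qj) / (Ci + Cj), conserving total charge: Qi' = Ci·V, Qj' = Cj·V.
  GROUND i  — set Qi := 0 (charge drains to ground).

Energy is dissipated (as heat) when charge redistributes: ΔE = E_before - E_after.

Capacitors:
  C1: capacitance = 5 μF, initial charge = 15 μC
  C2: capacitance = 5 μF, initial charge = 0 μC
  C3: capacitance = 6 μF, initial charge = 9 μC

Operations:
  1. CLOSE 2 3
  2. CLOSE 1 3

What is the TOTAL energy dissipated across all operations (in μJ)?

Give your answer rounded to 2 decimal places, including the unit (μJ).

Answer: 9.56 μJ

Derivation:
Initial: C1(5μF, Q=15μC, V=3.00V), C2(5μF, Q=0μC, V=0.00V), C3(6μF, Q=9μC, V=1.50V)
Op 1: CLOSE 2-3: Q_total=9.00, C_total=11.00, V=0.82; Q2=4.09, Q3=4.91; dissipated=3.068
Op 2: CLOSE 1-3: Q_total=19.91, C_total=11.00, V=1.81; Q1=9.05, Q3=10.86; dissipated=6.491
Total dissipated: 9.560 μJ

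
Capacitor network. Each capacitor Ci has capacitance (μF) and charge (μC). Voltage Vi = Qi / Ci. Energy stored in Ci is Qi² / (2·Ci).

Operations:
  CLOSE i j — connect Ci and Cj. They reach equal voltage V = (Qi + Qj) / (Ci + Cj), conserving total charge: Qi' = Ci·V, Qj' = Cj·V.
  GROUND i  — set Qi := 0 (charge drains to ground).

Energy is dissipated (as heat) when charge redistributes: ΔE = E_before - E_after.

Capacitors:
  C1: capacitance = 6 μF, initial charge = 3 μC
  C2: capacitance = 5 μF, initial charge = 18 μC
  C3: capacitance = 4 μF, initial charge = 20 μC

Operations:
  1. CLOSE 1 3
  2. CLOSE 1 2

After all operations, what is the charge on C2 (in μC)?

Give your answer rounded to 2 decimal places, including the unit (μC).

Answer: 14.45 μC

Derivation:
Initial: C1(6μF, Q=3μC, V=0.50V), C2(5μF, Q=18μC, V=3.60V), C3(4μF, Q=20μC, V=5.00V)
Op 1: CLOSE 1-3: Q_total=23.00, C_total=10.00, V=2.30; Q1=13.80, Q3=9.20; dissipated=24.300
Op 2: CLOSE 1-2: Q_total=31.80, C_total=11.00, V=2.89; Q1=17.35, Q2=14.45; dissipated=2.305
Final charges: Q1=17.35, Q2=14.45, Q3=9.20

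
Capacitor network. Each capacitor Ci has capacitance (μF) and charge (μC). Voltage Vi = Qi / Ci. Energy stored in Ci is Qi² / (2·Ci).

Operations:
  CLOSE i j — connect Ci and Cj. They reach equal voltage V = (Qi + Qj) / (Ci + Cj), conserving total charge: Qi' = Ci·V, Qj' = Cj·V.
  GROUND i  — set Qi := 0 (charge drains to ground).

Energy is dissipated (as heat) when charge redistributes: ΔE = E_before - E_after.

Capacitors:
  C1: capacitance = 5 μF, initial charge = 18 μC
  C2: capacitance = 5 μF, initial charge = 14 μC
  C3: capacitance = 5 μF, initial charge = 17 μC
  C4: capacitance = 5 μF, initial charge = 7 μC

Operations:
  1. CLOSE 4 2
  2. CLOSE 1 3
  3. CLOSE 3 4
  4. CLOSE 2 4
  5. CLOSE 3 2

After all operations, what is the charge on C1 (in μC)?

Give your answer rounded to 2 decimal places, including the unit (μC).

Initial: C1(5μF, Q=18μC, V=3.60V), C2(5μF, Q=14μC, V=2.80V), C3(5μF, Q=17μC, V=3.40V), C4(5μF, Q=7μC, V=1.40V)
Op 1: CLOSE 4-2: Q_total=21.00, C_total=10.00, V=2.10; Q4=10.50, Q2=10.50; dissipated=2.450
Op 2: CLOSE 1-3: Q_total=35.00, C_total=10.00, V=3.50; Q1=17.50, Q3=17.50; dissipated=0.050
Op 3: CLOSE 3-4: Q_total=28.00, C_total=10.00, V=2.80; Q3=14.00, Q4=14.00; dissipated=2.450
Op 4: CLOSE 2-4: Q_total=24.50, C_total=10.00, V=2.45; Q2=12.25, Q4=12.25; dissipated=0.613
Op 5: CLOSE 3-2: Q_total=26.25, C_total=10.00, V=2.62; Q3=13.12, Q2=13.12; dissipated=0.153
Final charges: Q1=17.50, Q2=13.12, Q3=13.12, Q4=12.25

Answer: 17.50 μC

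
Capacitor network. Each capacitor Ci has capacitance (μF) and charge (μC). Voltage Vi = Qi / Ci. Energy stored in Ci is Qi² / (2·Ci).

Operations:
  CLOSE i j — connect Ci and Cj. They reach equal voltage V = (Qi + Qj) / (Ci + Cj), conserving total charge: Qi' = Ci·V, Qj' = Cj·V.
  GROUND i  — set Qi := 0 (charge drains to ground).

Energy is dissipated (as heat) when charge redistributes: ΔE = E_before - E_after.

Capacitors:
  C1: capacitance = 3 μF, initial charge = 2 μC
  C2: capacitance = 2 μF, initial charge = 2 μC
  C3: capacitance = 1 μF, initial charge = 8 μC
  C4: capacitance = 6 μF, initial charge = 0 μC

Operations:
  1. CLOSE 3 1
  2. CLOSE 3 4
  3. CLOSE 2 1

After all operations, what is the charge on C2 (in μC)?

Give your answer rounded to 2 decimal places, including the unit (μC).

Answer: 3.80 μC

Derivation:
Initial: C1(3μF, Q=2μC, V=0.67V), C2(2μF, Q=2μC, V=1.00V), C3(1μF, Q=8μC, V=8.00V), C4(6μF, Q=0μC, V=0.00V)
Op 1: CLOSE 3-1: Q_total=10.00, C_total=4.00, V=2.50; Q3=2.50, Q1=7.50; dissipated=20.167
Op 2: CLOSE 3-4: Q_total=2.50, C_total=7.00, V=0.36; Q3=0.36, Q4=2.14; dissipated=2.679
Op 3: CLOSE 2-1: Q_total=9.50, C_total=5.00, V=1.90; Q2=3.80, Q1=5.70; dissipated=1.350
Final charges: Q1=5.70, Q2=3.80, Q3=0.36, Q4=2.14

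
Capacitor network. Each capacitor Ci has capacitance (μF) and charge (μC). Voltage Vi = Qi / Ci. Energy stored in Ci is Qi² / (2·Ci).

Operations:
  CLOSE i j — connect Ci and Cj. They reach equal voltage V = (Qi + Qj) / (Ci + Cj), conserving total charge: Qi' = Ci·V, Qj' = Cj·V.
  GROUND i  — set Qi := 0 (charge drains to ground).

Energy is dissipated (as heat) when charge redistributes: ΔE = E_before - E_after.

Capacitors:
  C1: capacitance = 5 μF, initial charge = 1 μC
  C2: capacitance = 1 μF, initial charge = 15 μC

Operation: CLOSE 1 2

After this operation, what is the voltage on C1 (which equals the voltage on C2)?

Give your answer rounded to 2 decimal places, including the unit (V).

Answer: 2.67 V

Derivation:
Initial: C1(5μF, Q=1μC, V=0.20V), C2(1μF, Q=15μC, V=15.00V)
Op 1: CLOSE 1-2: Q_total=16.00, C_total=6.00, V=2.67; Q1=13.33, Q2=2.67; dissipated=91.267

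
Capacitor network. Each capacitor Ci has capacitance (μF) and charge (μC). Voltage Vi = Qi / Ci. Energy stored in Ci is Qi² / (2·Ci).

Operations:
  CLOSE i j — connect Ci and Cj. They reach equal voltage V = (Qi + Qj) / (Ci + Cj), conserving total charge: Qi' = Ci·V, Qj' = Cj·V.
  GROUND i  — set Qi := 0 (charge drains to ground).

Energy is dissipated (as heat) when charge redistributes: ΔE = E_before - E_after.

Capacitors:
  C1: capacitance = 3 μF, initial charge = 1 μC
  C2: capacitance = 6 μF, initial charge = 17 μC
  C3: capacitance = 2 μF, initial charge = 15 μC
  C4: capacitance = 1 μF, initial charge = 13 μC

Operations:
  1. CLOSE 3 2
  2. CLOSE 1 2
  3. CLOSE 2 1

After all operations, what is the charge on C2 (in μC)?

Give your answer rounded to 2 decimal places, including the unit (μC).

Answer: 16.67 μC

Derivation:
Initial: C1(3μF, Q=1μC, V=0.33V), C2(6μF, Q=17μC, V=2.83V), C3(2μF, Q=15μC, V=7.50V), C4(1μF, Q=13μC, V=13.00V)
Op 1: CLOSE 3-2: Q_total=32.00, C_total=8.00, V=4.00; Q3=8.00, Q2=24.00; dissipated=16.333
Op 2: CLOSE 1-2: Q_total=25.00, C_total=9.00, V=2.78; Q1=8.33, Q2=16.67; dissipated=13.444
Op 3: CLOSE 2-1: Q_total=25.00, C_total=9.00, V=2.78; Q2=16.67, Q1=8.33; dissipated=0.000
Final charges: Q1=8.33, Q2=16.67, Q3=8.00, Q4=13.00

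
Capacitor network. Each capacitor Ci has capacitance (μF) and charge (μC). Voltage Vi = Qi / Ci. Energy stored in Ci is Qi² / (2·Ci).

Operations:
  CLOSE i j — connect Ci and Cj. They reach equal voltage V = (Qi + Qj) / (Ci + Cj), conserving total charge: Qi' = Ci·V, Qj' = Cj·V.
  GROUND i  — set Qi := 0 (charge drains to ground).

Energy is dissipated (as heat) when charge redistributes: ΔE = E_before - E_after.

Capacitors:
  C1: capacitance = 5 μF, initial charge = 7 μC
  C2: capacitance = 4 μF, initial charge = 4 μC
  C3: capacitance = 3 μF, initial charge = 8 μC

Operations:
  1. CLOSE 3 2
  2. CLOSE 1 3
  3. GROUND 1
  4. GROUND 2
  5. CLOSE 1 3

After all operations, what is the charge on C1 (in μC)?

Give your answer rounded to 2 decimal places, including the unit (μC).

Initial: C1(5μF, Q=7μC, V=1.40V), C2(4μF, Q=4μC, V=1.00V), C3(3μF, Q=8μC, V=2.67V)
Op 1: CLOSE 3-2: Q_total=12.00, C_total=7.00, V=1.71; Q3=5.14, Q2=6.86; dissipated=2.381
Op 2: CLOSE 1-3: Q_total=12.14, C_total=8.00, V=1.52; Q1=7.59, Q3=4.55; dissipated=0.093
Op 3: GROUND 1: Q1=0; energy lost=5.760
Op 4: GROUND 2: Q2=0; energy lost=5.878
Op 5: CLOSE 1-3: Q_total=4.55, C_total=8.00, V=0.57; Q1=2.85, Q3=1.71; dissipated=2.160
Final charges: Q1=2.85, Q2=0.00, Q3=1.71

Answer: 2.85 μC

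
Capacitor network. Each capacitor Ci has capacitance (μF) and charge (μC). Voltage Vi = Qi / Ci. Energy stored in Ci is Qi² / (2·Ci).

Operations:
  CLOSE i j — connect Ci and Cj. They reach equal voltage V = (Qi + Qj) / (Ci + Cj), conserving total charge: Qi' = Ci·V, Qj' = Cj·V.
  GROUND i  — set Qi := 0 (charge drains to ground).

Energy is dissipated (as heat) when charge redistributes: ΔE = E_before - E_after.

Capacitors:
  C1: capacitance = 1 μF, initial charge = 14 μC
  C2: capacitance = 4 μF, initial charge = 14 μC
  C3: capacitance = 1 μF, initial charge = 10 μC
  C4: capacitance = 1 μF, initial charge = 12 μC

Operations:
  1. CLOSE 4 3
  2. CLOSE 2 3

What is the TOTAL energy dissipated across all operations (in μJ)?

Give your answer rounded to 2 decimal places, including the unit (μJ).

Initial: C1(1μF, Q=14μC, V=14.00V), C2(4μF, Q=14μC, V=3.50V), C3(1μF, Q=10μC, V=10.00V), C4(1μF, Q=12μC, V=12.00V)
Op 1: CLOSE 4-3: Q_total=22.00, C_total=2.00, V=11.00; Q4=11.00, Q3=11.00; dissipated=1.000
Op 2: CLOSE 2-3: Q_total=25.00, C_total=5.00, V=5.00; Q2=20.00, Q3=5.00; dissipated=22.500
Total dissipated: 23.500 μJ

Answer: 23.50 μJ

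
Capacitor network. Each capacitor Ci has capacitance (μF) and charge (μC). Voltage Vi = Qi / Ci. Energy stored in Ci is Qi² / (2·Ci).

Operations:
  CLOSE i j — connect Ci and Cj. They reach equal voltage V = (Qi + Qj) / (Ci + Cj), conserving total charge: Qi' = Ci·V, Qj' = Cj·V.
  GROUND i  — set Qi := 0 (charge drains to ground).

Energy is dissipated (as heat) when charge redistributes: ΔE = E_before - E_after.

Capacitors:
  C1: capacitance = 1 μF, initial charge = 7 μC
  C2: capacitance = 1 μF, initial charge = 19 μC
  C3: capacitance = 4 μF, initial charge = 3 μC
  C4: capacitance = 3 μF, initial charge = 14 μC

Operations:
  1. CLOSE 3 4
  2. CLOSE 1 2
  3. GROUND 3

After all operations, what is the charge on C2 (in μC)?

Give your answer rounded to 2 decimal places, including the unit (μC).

Answer: 13.00 μC

Derivation:
Initial: C1(1μF, Q=7μC, V=7.00V), C2(1μF, Q=19μC, V=19.00V), C3(4μF, Q=3μC, V=0.75V), C4(3μF, Q=14μC, V=4.67V)
Op 1: CLOSE 3-4: Q_total=17.00, C_total=7.00, V=2.43; Q3=9.71, Q4=7.29; dissipated=13.149
Op 2: CLOSE 1-2: Q_total=26.00, C_total=2.00, V=13.00; Q1=13.00, Q2=13.00; dissipated=36.000
Op 3: GROUND 3: Q3=0; energy lost=11.796
Final charges: Q1=13.00, Q2=13.00, Q3=0.00, Q4=7.29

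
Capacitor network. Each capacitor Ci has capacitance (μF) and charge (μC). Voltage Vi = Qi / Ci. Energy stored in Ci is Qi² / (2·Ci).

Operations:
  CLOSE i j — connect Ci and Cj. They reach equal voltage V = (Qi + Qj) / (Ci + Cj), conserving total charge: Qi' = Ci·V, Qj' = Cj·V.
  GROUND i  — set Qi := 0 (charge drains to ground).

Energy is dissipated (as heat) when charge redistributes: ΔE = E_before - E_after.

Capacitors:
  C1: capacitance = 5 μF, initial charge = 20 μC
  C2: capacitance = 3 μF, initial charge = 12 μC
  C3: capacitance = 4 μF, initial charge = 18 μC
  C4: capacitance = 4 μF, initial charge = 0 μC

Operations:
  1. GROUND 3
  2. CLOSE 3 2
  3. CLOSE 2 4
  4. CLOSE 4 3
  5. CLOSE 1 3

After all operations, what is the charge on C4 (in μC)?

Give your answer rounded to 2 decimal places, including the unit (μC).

Initial: C1(5μF, Q=20μC, V=4.00V), C2(3μF, Q=12μC, V=4.00V), C3(4μF, Q=18μC, V=4.50V), C4(4μF, Q=0μC, V=0.00V)
Op 1: GROUND 3: Q3=0; energy lost=40.500
Op 2: CLOSE 3-2: Q_total=12.00, C_total=7.00, V=1.71; Q3=6.86, Q2=5.14; dissipated=13.714
Op 3: CLOSE 2-4: Q_total=5.14, C_total=7.00, V=0.73; Q2=2.20, Q4=2.94; dissipated=2.519
Op 4: CLOSE 4-3: Q_total=9.80, C_total=8.00, V=1.22; Q4=4.90, Q3=4.90; dissipated=0.960
Op 5: CLOSE 1-3: Q_total=24.90, C_total=9.00, V=2.77; Q1=13.83, Q3=11.07; dissipated=8.559
Final charges: Q1=13.83, Q2=2.20, Q3=11.07, Q4=4.90

Answer: 4.90 μC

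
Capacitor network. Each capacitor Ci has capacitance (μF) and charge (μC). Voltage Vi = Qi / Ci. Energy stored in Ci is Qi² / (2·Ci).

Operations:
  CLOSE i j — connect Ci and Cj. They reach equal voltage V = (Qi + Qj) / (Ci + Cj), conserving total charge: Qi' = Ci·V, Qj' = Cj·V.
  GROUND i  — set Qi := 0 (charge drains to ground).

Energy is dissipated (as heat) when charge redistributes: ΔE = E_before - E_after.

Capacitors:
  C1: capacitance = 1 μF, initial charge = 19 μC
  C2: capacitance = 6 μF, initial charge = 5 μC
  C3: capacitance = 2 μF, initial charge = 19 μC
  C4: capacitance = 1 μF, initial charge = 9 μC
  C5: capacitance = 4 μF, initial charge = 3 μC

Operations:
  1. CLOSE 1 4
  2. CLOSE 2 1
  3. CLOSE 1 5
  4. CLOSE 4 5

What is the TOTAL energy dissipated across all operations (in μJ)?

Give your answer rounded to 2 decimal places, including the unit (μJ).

Initial: C1(1μF, Q=19μC, V=19.00V), C2(6μF, Q=5μC, V=0.83V), C3(2μF, Q=19μC, V=9.50V), C4(1μF, Q=9μC, V=9.00V), C5(4μF, Q=3μC, V=0.75V)
Op 1: CLOSE 1-4: Q_total=28.00, C_total=2.00, V=14.00; Q1=14.00, Q4=14.00; dissipated=25.000
Op 2: CLOSE 2-1: Q_total=19.00, C_total=7.00, V=2.71; Q2=16.29, Q1=2.71; dissipated=74.298
Op 3: CLOSE 1-5: Q_total=5.71, C_total=5.00, V=1.14; Q1=1.14, Q5=4.57; dissipated=1.543
Op 4: CLOSE 4-5: Q_total=18.57, C_total=5.00, V=3.71; Q4=3.71, Q5=14.86; dissipated=66.122
Total dissipated: 166.963 μJ

Answer: 166.96 μJ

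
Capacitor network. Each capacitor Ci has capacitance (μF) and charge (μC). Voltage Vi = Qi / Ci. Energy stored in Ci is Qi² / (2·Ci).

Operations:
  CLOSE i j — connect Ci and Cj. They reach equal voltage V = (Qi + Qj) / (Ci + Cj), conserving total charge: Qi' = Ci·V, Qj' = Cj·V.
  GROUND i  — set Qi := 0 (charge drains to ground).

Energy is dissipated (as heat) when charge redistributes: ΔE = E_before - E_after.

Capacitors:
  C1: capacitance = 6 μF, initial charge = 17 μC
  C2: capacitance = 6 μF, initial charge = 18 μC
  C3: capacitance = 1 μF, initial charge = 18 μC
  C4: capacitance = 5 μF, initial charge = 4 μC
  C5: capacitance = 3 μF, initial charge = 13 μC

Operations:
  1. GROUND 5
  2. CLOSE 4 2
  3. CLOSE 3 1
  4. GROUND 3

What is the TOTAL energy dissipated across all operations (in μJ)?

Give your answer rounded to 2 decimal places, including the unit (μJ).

Answer: 145.85 μJ

Derivation:
Initial: C1(6μF, Q=17μC, V=2.83V), C2(6μF, Q=18μC, V=3.00V), C3(1μF, Q=18μC, V=18.00V), C4(5μF, Q=4μC, V=0.80V), C5(3μF, Q=13μC, V=4.33V)
Op 1: GROUND 5: Q5=0; energy lost=28.167
Op 2: CLOSE 4-2: Q_total=22.00, C_total=11.00, V=2.00; Q4=10.00, Q2=12.00; dissipated=6.600
Op 3: CLOSE 3-1: Q_total=35.00, C_total=7.00, V=5.00; Q3=5.00, Q1=30.00; dissipated=98.583
Op 4: GROUND 3: Q3=0; energy lost=12.500
Total dissipated: 145.850 μJ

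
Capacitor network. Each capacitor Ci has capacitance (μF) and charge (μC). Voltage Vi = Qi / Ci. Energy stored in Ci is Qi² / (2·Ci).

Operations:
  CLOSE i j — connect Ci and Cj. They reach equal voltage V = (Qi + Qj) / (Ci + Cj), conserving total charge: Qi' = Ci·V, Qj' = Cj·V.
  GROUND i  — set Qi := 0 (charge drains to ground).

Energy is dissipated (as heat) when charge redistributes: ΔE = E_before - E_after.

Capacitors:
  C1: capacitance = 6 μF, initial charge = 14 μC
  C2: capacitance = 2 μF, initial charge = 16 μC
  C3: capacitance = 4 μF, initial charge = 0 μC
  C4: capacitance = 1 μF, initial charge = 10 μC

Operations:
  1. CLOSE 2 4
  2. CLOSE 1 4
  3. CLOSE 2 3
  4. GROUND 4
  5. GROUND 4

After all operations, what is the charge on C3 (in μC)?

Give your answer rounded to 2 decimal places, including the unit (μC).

Initial: C1(6μF, Q=14μC, V=2.33V), C2(2μF, Q=16μC, V=8.00V), C3(4μF, Q=0μC, V=0.00V), C4(1μF, Q=10μC, V=10.00V)
Op 1: CLOSE 2-4: Q_total=26.00, C_total=3.00, V=8.67; Q2=17.33, Q4=8.67; dissipated=1.333
Op 2: CLOSE 1-4: Q_total=22.67, C_total=7.00, V=3.24; Q1=19.43, Q4=3.24; dissipated=17.190
Op 3: CLOSE 2-3: Q_total=17.33, C_total=6.00, V=2.89; Q2=5.78, Q3=11.56; dissipated=50.074
Op 4: GROUND 4: Q4=0; energy lost=5.243
Op 5: GROUND 4: Q4=0; energy lost=0.000
Final charges: Q1=19.43, Q2=5.78, Q3=11.56, Q4=0.00

Answer: 11.56 μC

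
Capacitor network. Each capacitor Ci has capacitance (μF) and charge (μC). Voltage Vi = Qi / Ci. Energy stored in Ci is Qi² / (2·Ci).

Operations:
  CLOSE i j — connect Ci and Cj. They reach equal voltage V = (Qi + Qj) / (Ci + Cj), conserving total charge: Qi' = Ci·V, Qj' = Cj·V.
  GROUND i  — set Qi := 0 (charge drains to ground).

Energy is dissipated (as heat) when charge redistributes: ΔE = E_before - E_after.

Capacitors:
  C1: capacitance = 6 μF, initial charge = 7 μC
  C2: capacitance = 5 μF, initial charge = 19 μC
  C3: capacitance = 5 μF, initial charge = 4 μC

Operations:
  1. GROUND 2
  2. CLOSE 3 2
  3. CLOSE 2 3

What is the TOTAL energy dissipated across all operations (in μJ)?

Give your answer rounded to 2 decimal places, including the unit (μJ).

Answer: 36.90 μJ

Derivation:
Initial: C1(6μF, Q=7μC, V=1.17V), C2(5μF, Q=19μC, V=3.80V), C3(5μF, Q=4μC, V=0.80V)
Op 1: GROUND 2: Q2=0; energy lost=36.100
Op 2: CLOSE 3-2: Q_total=4.00, C_total=10.00, V=0.40; Q3=2.00, Q2=2.00; dissipated=0.800
Op 3: CLOSE 2-3: Q_total=4.00, C_total=10.00, V=0.40; Q2=2.00, Q3=2.00; dissipated=0.000
Total dissipated: 36.900 μJ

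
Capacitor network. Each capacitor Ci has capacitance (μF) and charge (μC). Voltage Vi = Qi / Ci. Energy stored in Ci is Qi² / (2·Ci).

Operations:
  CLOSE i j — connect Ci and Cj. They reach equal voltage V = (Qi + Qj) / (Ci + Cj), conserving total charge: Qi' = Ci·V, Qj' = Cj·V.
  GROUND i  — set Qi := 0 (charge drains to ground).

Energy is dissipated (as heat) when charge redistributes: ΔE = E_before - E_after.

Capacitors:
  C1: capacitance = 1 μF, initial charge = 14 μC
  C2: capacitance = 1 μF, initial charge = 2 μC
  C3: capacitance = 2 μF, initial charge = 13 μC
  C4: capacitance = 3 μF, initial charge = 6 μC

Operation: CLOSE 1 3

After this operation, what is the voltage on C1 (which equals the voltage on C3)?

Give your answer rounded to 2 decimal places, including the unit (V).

Answer: 9.00 V

Derivation:
Initial: C1(1μF, Q=14μC, V=14.00V), C2(1μF, Q=2μC, V=2.00V), C3(2μF, Q=13μC, V=6.50V), C4(3μF, Q=6μC, V=2.00V)
Op 1: CLOSE 1-3: Q_total=27.00, C_total=3.00, V=9.00; Q1=9.00, Q3=18.00; dissipated=18.750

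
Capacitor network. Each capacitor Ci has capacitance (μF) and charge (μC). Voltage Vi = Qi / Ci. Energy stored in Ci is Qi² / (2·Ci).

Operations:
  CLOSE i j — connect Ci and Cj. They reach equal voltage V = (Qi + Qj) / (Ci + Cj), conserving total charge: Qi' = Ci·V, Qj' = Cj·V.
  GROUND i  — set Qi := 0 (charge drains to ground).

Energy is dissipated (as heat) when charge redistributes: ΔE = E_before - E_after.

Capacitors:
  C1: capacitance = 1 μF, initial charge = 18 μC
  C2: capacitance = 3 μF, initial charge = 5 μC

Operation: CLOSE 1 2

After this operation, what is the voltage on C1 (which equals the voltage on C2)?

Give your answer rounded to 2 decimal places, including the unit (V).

Initial: C1(1μF, Q=18μC, V=18.00V), C2(3μF, Q=5μC, V=1.67V)
Op 1: CLOSE 1-2: Q_total=23.00, C_total=4.00, V=5.75; Q1=5.75, Q2=17.25; dissipated=100.042

Answer: 5.75 V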